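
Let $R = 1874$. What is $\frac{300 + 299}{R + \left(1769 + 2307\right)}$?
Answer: $\frac{599}{5950} \approx 0.10067$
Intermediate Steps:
$\frac{300 + 299}{R + \left(1769 + 2307\right)} = \frac{300 + 299}{1874 + \left(1769 + 2307\right)} = \frac{599}{1874 + 4076} = \frac{599}{5950}$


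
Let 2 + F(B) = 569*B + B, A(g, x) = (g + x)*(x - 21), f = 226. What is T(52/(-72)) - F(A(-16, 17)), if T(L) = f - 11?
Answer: 2497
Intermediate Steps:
A(g, x) = (-21 + x)*(g + x) (A(g, x) = (g + x)*(-21 + x) = (-21 + x)*(g + x))
F(B) = -2 + 570*B (F(B) = -2 + (569*B + B) = -2 + 570*B)
T(L) = 215 (T(L) = 226 - 11 = 215)
T(52/(-72)) - F(A(-16, 17)) = 215 - (-2 + 570*(17² - 21*(-16) - 21*17 - 16*17)) = 215 - (-2 + 570*(289 + 336 - 357 - 272)) = 215 - (-2 + 570*(-4)) = 215 - (-2 - 2280) = 215 - 1*(-2282) = 215 + 2282 = 2497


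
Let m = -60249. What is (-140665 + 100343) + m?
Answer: -100571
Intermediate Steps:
(-140665 + 100343) + m = (-140665 + 100343) - 60249 = -40322 - 60249 = -100571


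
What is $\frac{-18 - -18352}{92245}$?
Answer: $\frac{18334}{92245} \approx 0.19875$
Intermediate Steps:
$\frac{-18 - -18352}{92245} = \left(-18 + 18352\right) \frac{1}{92245} = 18334 \cdot \frac{1}{92245} = \frac{18334}{92245}$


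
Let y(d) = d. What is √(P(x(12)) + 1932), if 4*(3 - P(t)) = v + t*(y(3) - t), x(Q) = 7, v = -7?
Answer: 5*√311/2 ≈ 44.088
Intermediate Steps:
P(t) = 19/4 - t*(3 - t)/4 (P(t) = 3 - (-7 + t*(3 - t))/4 = 3 + (7/4 - t*(3 - t)/4) = 19/4 - t*(3 - t)/4)
√(P(x(12)) + 1932) = √((19/4 - ¾*7 + (¼)*7²) + 1932) = √((19/4 - 21/4 + (¼)*49) + 1932) = √((19/4 - 21/4 + 49/4) + 1932) = √(47/4 + 1932) = √(7775/4) = 5*√311/2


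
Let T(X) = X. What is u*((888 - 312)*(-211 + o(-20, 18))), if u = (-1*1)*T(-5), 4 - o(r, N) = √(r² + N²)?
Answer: -596160 - 5760*√181 ≈ -6.7365e+5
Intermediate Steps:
o(r, N) = 4 - √(N² + r²) (o(r, N) = 4 - √(r² + N²) = 4 - √(N² + r²))
u = 5 (u = -1*1*(-5) = -1*(-5) = 5)
u*((888 - 312)*(-211 + o(-20, 18))) = 5*((888 - 312)*(-211 + (4 - √(18² + (-20)²)))) = 5*(576*(-211 + (4 - √(324 + 400)))) = 5*(576*(-211 + (4 - √724))) = 5*(576*(-211 + (4 - 2*√181))) = 5*(576*(-207 - 2*√181)) = 5*(-119232 - 1152*√181) = -596160 - 5760*√181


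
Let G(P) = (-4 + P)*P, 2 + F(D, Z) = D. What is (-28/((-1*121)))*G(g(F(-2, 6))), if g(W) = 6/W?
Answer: 21/11 ≈ 1.9091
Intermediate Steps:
F(D, Z) = -2 + D
G(P) = P*(-4 + P)
(-28/((-1*121)))*G(g(F(-2, 6))) = (-28/((-1*121)))*((6/(-2 - 2))*(-4 + 6/(-2 - 2))) = (-28/(-121))*((6/(-4))*(-4 + 6/(-4))) = (-28*(-1/121))*((6*(-¼))*(-4 + 6*(-¼))) = 28*(-3*(-4 - 3/2)/2)/121 = 28*(-3/2*(-11/2))/121 = (28/121)*(33/4) = 21/11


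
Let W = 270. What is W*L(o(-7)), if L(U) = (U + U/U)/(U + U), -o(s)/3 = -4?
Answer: 585/4 ≈ 146.25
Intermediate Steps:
o(s) = 12 (o(s) = -3*(-4) = 12)
L(U) = (1 + U)/(2*U) (L(U) = (U + 1)/((2*U)) = (1 + U)*(1/(2*U)) = (1 + U)/(2*U))
W*L(o(-7)) = 270*((½)*(1 + 12)/12) = 270*((½)*(1/12)*13) = 270*(13/24) = 585/4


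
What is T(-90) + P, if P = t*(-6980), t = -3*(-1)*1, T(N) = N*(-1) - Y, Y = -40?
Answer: -20810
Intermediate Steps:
T(N) = 40 - N (T(N) = N*(-1) - 1*(-40) = -N + 40 = 40 - N)
t = 3 (t = 3*1 = 3)
P = -20940 (P = 3*(-6980) = -20940)
T(-90) + P = (40 - 1*(-90)) - 20940 = (40 + 90) - 20940 = 130 - 20940 = -20810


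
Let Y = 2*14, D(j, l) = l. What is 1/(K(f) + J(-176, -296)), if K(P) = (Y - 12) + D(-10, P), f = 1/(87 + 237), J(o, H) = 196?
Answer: 324/68689 ≈ 0.0047169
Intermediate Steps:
f = 1/324 ≈ 0.0030864
Y = 28
K(P) = 16 + P (K(P) = (28 - 12) + P = 16 + P)
1/(K(f) + J(-176, -296)) = 1/((16 + 1/324) + 196) = 1/(5185/324 + 196) = 1/(68689/324) = 324/68689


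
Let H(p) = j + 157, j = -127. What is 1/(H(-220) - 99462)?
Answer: -1/99432 ≈ -1.0057e-5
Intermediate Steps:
H(p) = 30 (H(p) = -127 + 157 = 30)
1/(H(-220) - 99462) = 1/(30 - 99462) = 1/(-99432) = -1/99432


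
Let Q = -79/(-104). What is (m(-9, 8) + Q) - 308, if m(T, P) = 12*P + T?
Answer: -22905/104 ≈ -220.24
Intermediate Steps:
m(T, P) = T + 12*P
Q = 79/104 (Q = -79*(-1/104) = 79/104 ≈ 0.75961)
(m(-9, 8) + Q) - 308 = ((-9 + 12*8) + 79/104) - 308 = ((-9 + 96) + 79/104) - 308 = (87 + 79/104) - 308 = 9127/104 - 308 = -22905/104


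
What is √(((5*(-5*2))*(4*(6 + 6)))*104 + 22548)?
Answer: 6*I*√6307 ≈ 476.5*I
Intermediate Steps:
√(((5*(-5*2))*(4*(6 + 6)))*104 + 22548) = √(((5*(-10))*(4*12))*104 + 22548) = √(-50*48*104 + 22548) = √(-2400*104 + 22548) = √(-249600 + 22548) = √(-227052) = 6*I*√6307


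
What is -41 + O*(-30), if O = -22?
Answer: 619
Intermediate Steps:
-41 + O*(-30) = -41 - 22*(-30) = -41 + 660 = 619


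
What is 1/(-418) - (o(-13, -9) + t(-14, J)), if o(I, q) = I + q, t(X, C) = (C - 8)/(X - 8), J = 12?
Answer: 9271/418 ≈ 22.179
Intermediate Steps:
t(X, C) = (-8 + C)/(-8 + X)
1/(-418) - (o(-13, -9) + t(-14, J)) = 1/(-418) - ((-13 - 9) + (-8 + 12)/(-8 - 14)) = -1/418 - (-22 + 4/(-22)) = -1/418 - (-22 - 1/22*4) = -1/418 - (-22 - 2/11) = -1/418 - 1*(-244/11) = -1/418 + 244/11 = 9271/418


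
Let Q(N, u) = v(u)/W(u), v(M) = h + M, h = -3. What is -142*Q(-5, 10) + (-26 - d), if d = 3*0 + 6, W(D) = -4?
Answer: 433/2 ≈ 216.50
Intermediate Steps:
v(M) = -3 + M
d = 6 (d = 0 + 6 = 6)
Q(N, u) = ¾ - u/4 (Q(N, u) = (-3 + u)/(-4) = (-3 + u)*(-¼) = ¾ - u/4)
-142*Q(-5, 10) + (-26 - d) = -142*(¾ - ¼*10) + (-26 - 1*6) = -142*(¾ - 5/2) + (-26 - 6) = -142*(-7/4) - 32 = 497/2 - 32 = 433/2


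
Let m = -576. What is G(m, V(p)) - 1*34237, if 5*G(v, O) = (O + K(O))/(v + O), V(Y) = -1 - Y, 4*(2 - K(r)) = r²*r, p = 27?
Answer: -51700601/1510 ≈ -34239.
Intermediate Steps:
K(r) = 2 - r³/4 (K(r) = 2 - r²*r/4 = 2 - r³/4)
G(v, O) = (2 + O - O³/4)/(5*(O + v)) (G(v, O) = ((O + (2 - O³/4))/(v + O))/5 = ((2 + O - O³/4)/(O + v))/5 = (2 + O - O³/4)/(5*(O + v)))
G(m, V(p)) - 1*34237 = (8 - (-1 - 1*27)³ + 4*(-1 - 1*27))/(20*((-1 - 1*27) - 576)) - 1*34237 = (8 - (-1 - 27)³ + 4*(-1 - 27))/(20*((-1 - 27) - 576)) - 34237 = (8 - 1*(-28)³ + 4*(-28))/(20*(-28 - 576)) - 34237 = (1/20)*(8 - 1*(-21952) - 112)/(-604) - 34237 = (1/20)*(-1/604)*(8 + 21952 - 112) - 34237 = (1/20)*(-1/604)*21848 - 34237 = -2731/1510 - 34237 = -51700601/1510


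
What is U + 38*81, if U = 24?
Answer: 3102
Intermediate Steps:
U + 38*81 = 24 + 38*81 = 24 + 3078 = 3102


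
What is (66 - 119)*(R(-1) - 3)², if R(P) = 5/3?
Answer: -848/9 ≈ -94.222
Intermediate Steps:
R(P) = 5/3 (R(P) = 5*(⅓) = 5/3)
(66 - 119)*(R(-1) - 3)² = (66 - 119)*(5/3 - 3)² = -53*(-4/3)² = -53*16/9 = -848/9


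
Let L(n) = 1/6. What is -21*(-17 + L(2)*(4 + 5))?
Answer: 651/2 ≈ 325.50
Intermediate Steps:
L(n) = 1/6
-21*(-17 + L(2)*(4 + 5)) = -21*(-17 + (4 + 5)/6) = -21*(-17 + (1/6)*9) = -21*(-17 + 3/2) = -21*(-31/2) = 651/2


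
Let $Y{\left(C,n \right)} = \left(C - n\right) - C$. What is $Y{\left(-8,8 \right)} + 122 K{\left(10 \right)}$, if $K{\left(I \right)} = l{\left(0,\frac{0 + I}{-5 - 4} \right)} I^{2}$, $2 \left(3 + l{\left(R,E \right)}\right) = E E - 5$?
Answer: $- \frac{4825748}{81} \approx -59577.0$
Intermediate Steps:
$l{\left(R,E \right)} = - \frac{11}{2} + \frac{E^{2}}{2}$ ($l{\left(R,E \right)} = -3 + \frac{E E - 5}{2} = -3 + \frac{E^{2} - 5}{2} = -3 + \frac{-5 + E^{2}}{2} = -3 + \left(- \frac{5}{2} + \frac{E^{2}}{2}\right) = - \frac{11}{2} + \frac{E^{2}}{2}$)
$K{\left(I \right)} = I^{2} \left(- \frac{11}{2} + \frac{I^{2}}{162}\right)$ ($K{\left(I \right)} = \left(- \frac{11}{2} + \frac{\left(\frac{0 + I}{-5 - 4}\right)^{2}}{2}\right) I^{2} = \left(- \frac{11}{2} + \frac{\left(\frac{I}{-9}\right)^{2}}{2}\right) I^{2} = \left(- \frac{11}{2} + \frac{\left(I \left(- \frac{1}{9}\right)\right)^{2}}{2}\right) I^{2} = \left(- \frac{11}{2} + \frac{\left(- \frac{I}{9}\right)^{2}}{2}\right) I^{2} = \left(- \frac{11}{2} + \frac{\frac{1}{81} I^{2}}{2}\right) I^{2} = \left(- \frac{11}{2} + \frac{I^{2}}{162}\right) I^{2} = I^{2} \left(- \frac{11}{2} + \frac{I^{2}}{162}\right)$)
$Y{\left(C,n \right)} = - n$
$Y{\left(-8,8 \right)} + 122 K{\left(10 \right)} = \left(-1\right) 8 + 122 \frac{10^{2} \left(-891 + 10^{2}\right)}{162} = -8 + 122 \cdot \frac{1}{162} \cdot 100 \left(-891 + 100\right) = -8 + 122 \cdot \frac{1}{162} \cdot 100 \left(-791\right) = -8 + 122 \left(- \frac{39550}{81}\right) = -8 - \frac{4825100}{81} = - \frac{4825748}{81}$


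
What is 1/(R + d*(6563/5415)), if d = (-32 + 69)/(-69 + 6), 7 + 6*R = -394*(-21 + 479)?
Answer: -682290/20521380847 ≈ -3.3248e-5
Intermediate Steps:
R = -60153/2 (R = -7/6 + (-394*(-21 + 479))/6 = -7/6 + (-394*458)/6 = -7/6 + (⅙)*(-180452) = -7/6 - 90226/3 = -60153/2 ≈ -30077.)
d = -37/63 (d = 37/(-63) = 37*(-1/63) = -37/63 ≈ -0.58730)
1/(R + d*(6563/5415)) = 1/(-60153/2 - 242831/(63*5415)) = 1/(-60153/2 - 37/63*6563/5415) = 1/(-60153/2 - 242831/341145) = 1/(-20521380847/682290) = -682290/20521380847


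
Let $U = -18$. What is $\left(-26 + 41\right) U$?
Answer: $-270$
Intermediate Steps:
$\left(-26 + 41\right) U = \left(-26 + 41\right) \left(-18\right) = 15 \left(-18\right) = -270$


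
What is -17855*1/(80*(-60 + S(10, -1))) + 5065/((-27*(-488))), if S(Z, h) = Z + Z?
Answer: 6286637/1054080 ≈ 5.9641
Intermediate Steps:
S(Z, h) = 2*Z
-17855*1/(80*(-60 + S(10, -1))) + 5065/((-27*(-488))) = -17855*1/(80*(-60 + 2*10)) + 5065/((-27*(-488))) = -17855*1/(80*(-60 + 20)) + 5065/13176 = -17855/((-40*80)) + 5065*(1/13176) = -17855/(-3200) + 5065/13176 = -17855*(-1/3200) + 5065/13176 = 3571/640 + 5065/13176 = 6286637/1054080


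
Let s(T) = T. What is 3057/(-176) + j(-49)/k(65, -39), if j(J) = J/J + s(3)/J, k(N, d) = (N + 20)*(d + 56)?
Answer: -216442789/12461680 ≈ -17.369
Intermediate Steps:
k(N, d) = (20 + N)*(56 + d)
j(J) = 1 + 3/J (j(J) = J/J + 3/J = 1 + 3/J)
3057/(-176) + j(-49)/k(65, -39) = 3057/(-176) + ((3 - 49)/(-49))/(1120 + 20*(-39) + 56*65 + 65*(-39)) = 3057*(-1/176) + (-1/49*(-46))/(1120 - 780 + 3640 - 2535) = -3057/176 + (46/49)/1445 = -3057/176 + (46/49)*(1/1445) = -3057/176 + 46/70805 = -216442789/12461680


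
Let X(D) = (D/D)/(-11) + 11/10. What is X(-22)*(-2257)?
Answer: -250527/110 ≈ -2277.5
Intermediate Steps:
X(D) = 111/110 (X(D) = 1*(-1/11) + 11*(⅒) = -1/11 + 11/10 = 111/110)
X(-22)*(-2257) = (111/110)*(-2257) = -250527/110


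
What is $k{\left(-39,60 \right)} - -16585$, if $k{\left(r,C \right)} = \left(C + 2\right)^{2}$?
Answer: $20429$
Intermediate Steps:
$k{\left(r,C \right)} = \left(2 + C\right)^{2}$
$k{\left(-39,60 \right)} - -16585 = \left(2 + 60\right)^{2} - -16585 = 62^{2} + 16585 = 3844 + 16585 = 20429$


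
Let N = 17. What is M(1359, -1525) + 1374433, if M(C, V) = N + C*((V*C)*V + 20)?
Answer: 4295154027255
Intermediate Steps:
M(C, V) = 17 + C*(20 + C*V²) (M(C, V) = 17 + C*((V*C)*V + 20) = 17 + C*((C*V)*V + 20) = 17 + C*(C*V² + 20) = 17 + C*(20 + C*V²))
M(1359, -1525) + 1374433 = (17 + 20*1359 + 1359²*(-1525)²) + 1374433 = (17 + 27180 + 1846881*2325625) + 1374433 = (17 + 27180 + 4295152625625) + 1374433 = 4295152652822 + 1374433 = 4295154027255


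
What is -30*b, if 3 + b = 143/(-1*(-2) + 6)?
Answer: -1785/4 ≈ -446.25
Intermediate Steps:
b = 119/8 (b = -3 + 143/(-1*(-2) + 6) = -3 + 143/(2 + 6) = -3 + 143/8 = 119/8 ≈ 14.875)
-30*b = -30*119/8 = -1785/4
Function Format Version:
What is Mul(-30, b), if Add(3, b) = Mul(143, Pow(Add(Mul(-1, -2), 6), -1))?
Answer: Rational(-1785, 4) ≈ -446.25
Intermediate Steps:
b = Rational(119, 8) (b = Add(-3, Mul(143, Pow(Add(Mul(-1, -2), 6), -1))) = Add(-3, Mul(143, Pow(Add(2, 6), -1))) = Add(-3, Mul(143, Pow(8, -1))) = Add(-3, Mul(143, Rational(1, 8))) = Add(-3, Rational(143, 8)) = Rational(119, 8) ≈ 14.875)
Mul(-30, b) = Mul(-30, Rational(119, 8)) = Rational(-1785, 4)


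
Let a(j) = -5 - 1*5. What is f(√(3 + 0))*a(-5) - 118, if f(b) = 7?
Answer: -188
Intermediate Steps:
a(j) = -10 (a(j) = -5 - 5 = -10)
f(√(3 + 0))*a(-5) - 118 = 7*(-10) - 118 = -70 - 118 = -188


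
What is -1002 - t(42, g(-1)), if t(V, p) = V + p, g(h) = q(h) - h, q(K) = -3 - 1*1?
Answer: -1041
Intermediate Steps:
q(K) = -4 (q(K) = -3 - 1 = -4)
g(h) = -4 - h
-1002 - t(42, g(-1)) = -1002 - (42 + (-4 - 1*(-1))) = -1002 - (42 + (-4 + 1)) = -1002 - (42 - 3) = -1002 - 1*39 = -1002 - 39 = -1041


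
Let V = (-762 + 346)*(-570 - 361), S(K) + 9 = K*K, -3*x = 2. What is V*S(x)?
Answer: -29821792/9 ≈ -3.3135e+6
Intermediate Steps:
x = -⅔ (x = -⅓*2 = -⅔ ≈ -0.66667)
S(K) = -9 + K² (S(K) = -9 + K*K = -9 + K²)
V = 387296 (V = -416*(-931) = 387296)
V*S(x) = 387296*(-9 + (-⅔)²) = 387296*(-9 + 4/9) = 387296*(-77/9) = -29821792/9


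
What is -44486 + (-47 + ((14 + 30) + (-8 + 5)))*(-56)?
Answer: -44150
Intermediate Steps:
-44486 + (-47 + ((14 + 30) + (-8 + 5)))*(-56) = -44486 + (-47 + (44 - 3))*(-56) = -44486 + (-47 + 41)*(-56) = -44486 - 6*(-56) = -44486 + 336 = -44150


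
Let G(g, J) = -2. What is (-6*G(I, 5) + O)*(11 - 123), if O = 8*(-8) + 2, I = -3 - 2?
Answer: 5600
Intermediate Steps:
I = -5
O = -62 (O = -64 + 2 = -62)
(-6*G(I, 5) + O)*(11 - 123) = (-6*(-2) - 62)*(11 - 123) = (12 - 62)*(-112) = -50*(-112) = 5600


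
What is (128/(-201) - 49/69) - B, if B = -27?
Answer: 118594/4623 ≈ 25.653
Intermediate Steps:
(128/(-201) - 49/69) - B = (128/(-201) - 49/69) - 1*(-27) = (128*(-1/201) - 49*1/69) + 27 = (-128/201 - 49/69) + 27 = -6227/4623 + 27 = 118594/4623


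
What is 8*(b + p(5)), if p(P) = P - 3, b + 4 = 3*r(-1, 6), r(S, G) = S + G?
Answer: 104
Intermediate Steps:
r(S, G) = G + S
b = 11 (b = -4 + 3*(6 - 1) = -4 + 3*5 = -4 + 15 = 11)
p(P) = -3 + P
8*(b + p(5)) = 8*(11 + (-3 + 5)) = 8*(11 + 2) = 8*13 = 104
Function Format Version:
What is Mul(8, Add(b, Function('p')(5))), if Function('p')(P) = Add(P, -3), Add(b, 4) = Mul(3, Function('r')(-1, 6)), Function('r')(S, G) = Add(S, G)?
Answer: 104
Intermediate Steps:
Function('r')(S, G) = Add(G, S)
b = 11 (b = Add(-4, Mul(3, Add(6, -1))) = Add(-4, Mul(3, 5)) = Add(-4, 15) = 11)
Function('p')(P) = Add(-3, P)
Mul(8, Add(b, Function('p')(5))) = Mul(8, Add(11, Add(-3, 5))) = Mul(8, Add(11, 2)) = Mul(8, 13) = 104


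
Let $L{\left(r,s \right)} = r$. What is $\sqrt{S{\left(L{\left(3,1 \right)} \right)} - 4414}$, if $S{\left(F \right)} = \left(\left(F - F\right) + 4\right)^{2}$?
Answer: $i \sqrt{4398} \approx 66.317 i$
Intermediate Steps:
$S{\left(F \right)} = 16$ ($S{\left(F \right)} = \left(0 + 4\right)^{2} = 4^{2} = 16$)
$\sqrt{S{\left(L{\left(3,1 \right)} \right)} - 4414} = \sqrt{16 - 4414} = \sqrt{-4398} = i \sqrt{4398}$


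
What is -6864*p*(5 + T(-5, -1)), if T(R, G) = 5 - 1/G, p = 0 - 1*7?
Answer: 528528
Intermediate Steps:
p = -7 (p = 0 - 7 = -7)
-6864*p*(5 + T(-5, -1)) = -(-48048)*(5 + (5 - 1/(-1))) = -(-48048)*(5 + (5 - 1*(-1))) = -(-48048)*(5 + (5 + 1)) = -(-48048)*(5 + 6) = -(-48048)*11 = -6864*(-77) = 528528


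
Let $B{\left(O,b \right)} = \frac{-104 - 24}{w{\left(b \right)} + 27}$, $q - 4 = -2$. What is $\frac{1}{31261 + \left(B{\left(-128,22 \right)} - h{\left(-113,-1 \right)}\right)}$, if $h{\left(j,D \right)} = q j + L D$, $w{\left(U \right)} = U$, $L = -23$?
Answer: $\frac{49}{1541608} \approx 3.1785 \cdot 10^{-5}$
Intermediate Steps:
$q = 2$ ($q = 4 - 2 = 2$)
$h{\left(j,D \right)} = - 23 D + 2 j$ ($h{\left(j,D \right)} = 2 j - 23 D = - 23 D + 2 j$)
$B{\left(O,b \right)} = - \frac{128}{27 + b}$ ($B{\left(O,b \right)} = \frac{-104 - 24}{b + 27} = - \frac{128}{27 + b}$)
$\frac{1}{31261 + \left(B{\left(-128,22 \right)} - h{\left(-113,-1 \right)}\right)} = \frac{1}{31261 - \left(-226 + 23 + \frac{128}{27 + 22}\right)} = \frac{1}{31261 - \left(-203 + \frac{128}{49}\right)} = \frac{1}{31261 - - \frac{9819}{49}} = \frac{1}{31261 + \left(- \frac{128}{49} + 203\right)} = \frac{1}{31261 + \frac{9819}{49}} = \frac{1}{\frac{1541608}{49}} = \frac{49}{1541608}$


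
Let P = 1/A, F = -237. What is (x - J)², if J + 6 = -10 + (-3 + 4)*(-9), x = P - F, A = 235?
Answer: 3790988041/55225 ≈ 68646.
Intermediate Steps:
P = 1/235 ≈ 0.0042553
x = 55696/235 (x = 1/235 - 1*(-237) = 1/235 + 237 = 55696/235 ≈ 237.00)
J = -25 (J = -6 + (-10 + (-3 + 4)*(-9)) = -6 + (-10 + 1*(-9)) = -6 + (-10 - 9) = -6 - 19 = -25)
(x - J)² = (55696/235 - 1*(-25))² = (55696/235 + 25)² = (61571/235)² = 3790988041/55225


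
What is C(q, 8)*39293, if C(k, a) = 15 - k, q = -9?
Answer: 943032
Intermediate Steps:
C(q, 8)*39293 = (15 - 1*(-9))*39293 = (15 + 9)*39293 = 24*39293 = 943032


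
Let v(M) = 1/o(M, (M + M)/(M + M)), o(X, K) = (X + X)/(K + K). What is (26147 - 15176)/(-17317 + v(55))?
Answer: -67045/105826 ≈ -0.63354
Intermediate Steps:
o(X, K) = X/K (o(X, K) = (2*X)/((2*K)) = (2*X)*(1/(2*K)) = X/K)
v(M) = 1/M (v(M) = 1/(M/(((M + M)/(M + M)))) = 1/(M/(((2*M)/((2*M))))) = 1/(M/(((2*M)*(1/(2*M))))) = 1/(M/1) = 1/(M*1) = 1/M)
(26147 - 15176)/(-17317 + v(55)) = (26147 - 15176)/(-17317 + 1/55) = 10971/(-17317 + 1/55) = 10971/(-952434/55) = 10971*(-55/952434) = -67045/105826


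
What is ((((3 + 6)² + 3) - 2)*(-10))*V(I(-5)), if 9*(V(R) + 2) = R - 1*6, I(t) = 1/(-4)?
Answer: 19885/9 ≈ 2209.4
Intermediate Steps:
I(t) = -¼
V(R) = -8/3 + R/9 (V(R) = -2 + (R - 1*6)/9 = -2 + (R - 6)/9 = -2 + (-6 + R)/9 = -2 + (-⅔ + R/9) = -8/3 + R/9)
((((3 + 6)² + 3) - 2)*(-10))*V(I(-5)) = ((((3 + 6)² + 3) - 2)*(-10))*(-8/3 + (⅑)*(-¼)) = (((9² + 3) - 2)*(-10))*(-8/3 - 1/36) = (((81 + 3) - 2)*(-10))*(-97/36) = ((84 - 2)*(-10))*(-97/36) = (82*(-10))*(-97/36) = -820*(-97/36) = 19885/9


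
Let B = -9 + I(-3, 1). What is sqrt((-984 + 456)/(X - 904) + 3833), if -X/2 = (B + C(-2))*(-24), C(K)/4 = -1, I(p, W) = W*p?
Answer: sqrt(1383827)/19 ≈ 61.914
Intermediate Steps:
C(K) = -4 (C(K) = 4*(-1) = -4)
B = -12 (B = -9 + 1*(-3) = -9 - 3 = -12)
X = -768 (X = -2*(-12 - 4)*(-24) = -(-32)*(-24) = -2*384 = -768)
sqrt((-984 + 456)/(X - 904) + 3833) = sqrt((-984 + 456)/(-768 - 904) + 3833) = sqrt(-528/(-1672) + 3833) = sqrt(-528*(-1/1672) + 3833) = sqrt(6/19 + 3833) = sqrt(72833/19) = sqrt(1383827)/19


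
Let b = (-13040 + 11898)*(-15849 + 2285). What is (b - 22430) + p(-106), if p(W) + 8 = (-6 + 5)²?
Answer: 15467651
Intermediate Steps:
b = 15490088 (b = -1142*(-13564) = 15490088)
p(W) = -7 (p(W) = -8 + (-6 + 5)² = -8 + (-1)² = -8 + 1 = -7)
(b - 22430) + p(-106) = (15490088 - 22430) - 7 = 15467658 - 7 = 15467651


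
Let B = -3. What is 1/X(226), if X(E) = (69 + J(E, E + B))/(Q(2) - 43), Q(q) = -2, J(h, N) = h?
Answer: -9/59 ≈ -0.15254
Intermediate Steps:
X(E) = -23/15 - E/45 (X(E) = (69 + E)/(-2 - 43) = (69 + E)/(-45) = (69 + E)*(-1/45) = -23/15 - E/45)
1/X(226) = 1/(-23/15 - 1/45*226) = 1/(-23/15 - 226/45) = 1/(-59/9) = -9/59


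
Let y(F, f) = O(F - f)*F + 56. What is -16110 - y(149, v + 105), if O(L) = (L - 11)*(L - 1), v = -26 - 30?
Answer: -1329005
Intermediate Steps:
v = -56
O(L) = (-1 + L)*(-11 + L) (O(L) = (-11 + L)*(-1 + L) = (-1 + L)*(-11 + L))
y(F, f) = 56 + F*(11 + (F - f)² - 12*F + 12*f) (y(F, f) = (11 + (F - f)² - 12*(F - f))*F + 56 = (11 + (F - f)² + (-12*F + 12*f))*F + 56 = (11 + (F - f)² - 12*F + 12*f)*F + 56 = F*(11 + (F - f)² - 12*F + 12*f) + 56 = 56 + F*(11 + (F - f)² - 12*F + 12*f))
-16110 - y(149, v + 105) = -16110 - (56 + 149*(11 + (149 - (-56 + 105))² - 12*149 + 12*(-56 + 105))) = -16110 - (56 + 149*(11 + (149 - 1*49)² - 1788 + 12*49)) = -16110 - (56 + 149*(11 + (149 - 49)² - 1788 + 588)) = -16110 - (56 + 149*(11 + 100² - 1788 + 588)) = -16110 - (56 + 149*(11 + 10000 - 1788 + 588)) = -16110 - (56 + 149*8811) = -16110 - (56 + 1312839) = -16110 - 1*1312895 = -16110 - 1312895 = -1329005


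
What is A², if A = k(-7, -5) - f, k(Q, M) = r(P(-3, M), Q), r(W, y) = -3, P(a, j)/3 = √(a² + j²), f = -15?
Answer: 144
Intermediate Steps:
P(a, j) = 3*√(a² + j²)
k(Q, M) = -3
A = 12 (A = -3 - 1*(-15) = -3 + 15 = 12)
A² = 12² = 144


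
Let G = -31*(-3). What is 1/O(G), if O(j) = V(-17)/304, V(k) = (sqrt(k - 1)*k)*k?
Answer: -152*I*sqrt(2)/867 ≈ -0.24794*I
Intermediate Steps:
V(k) = k**2*sqrt(-1 + k) (V(k) = (sqrt(-1 + k)*k)*k = (k*sqrt(-1 + k))*k = k**2*sqrt(-1 + k))
G = 93
O(j) = 867*I*sqrt(2)/304 (O(j) = ((-17)**2*sqrt(-1 - 17))/304 = (289*sqrt(-18))*(1/304) = (289*(3*I*sqrt(2)))*(1/304) = (867*I*sqrt(2))*(1/304) = 867*I*sqrt(2)/304)
1/O(G) = 1/(867*I*sqrt(2)/304) = -152*I*sqrt(2)/867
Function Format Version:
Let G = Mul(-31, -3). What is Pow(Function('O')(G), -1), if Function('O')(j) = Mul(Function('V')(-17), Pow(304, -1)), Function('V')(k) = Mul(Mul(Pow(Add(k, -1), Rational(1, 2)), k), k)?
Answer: Mul(Rational(-152, 867), I, Pow(2, Rational(1, 2))) ≈ Mul(-0.24794, I)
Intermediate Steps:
Function('V')(k) = Mul(Pow(k, 2), Pow(Add(-1, k), Rational(1, 2))) (Function('V')(k) = Mul(Mul(Pow(Add(-1, k), Rational(1, 2)), k), k) = Mul(Mul(k, Pow(Add(-1, k), Rational(1, 2))), k) = Mul(Pow(k, 2), Pow(Add(-1, k), Rational(1, 2))))
G = 93
Function('O')(j) = Mul(Rational(867, 304), I, Pow(2, Rational(1, 2))) (Function('O')(j) = Mul(Mul(Pow(-17, 2), Pow(Add(-1, -17), Rational(1, 2))), Pow(304, -1)) = Mul(Mul(289, Pow(-18, Rational(1, 2))), Rational(1, 304)) = Mul(Mul(289, Mul(3, I, Pow(2, Rational(1, 2)))), Rational(1, 304)) = Mul(Mul(867, I, Pow(2, Rational(1, 2))), Rational(1, 304)) = Mul(Rational(867, 304), I, Pow(2, Rational(1, 2))))
Pow(Function('O')(G), -1) = Pow(Mul(Rational(867, 304), I, Pow(2, Rational(1, 2))), -1) = Mul(Rational(-152, 867), I, Pow(2, Rational(1, 2)))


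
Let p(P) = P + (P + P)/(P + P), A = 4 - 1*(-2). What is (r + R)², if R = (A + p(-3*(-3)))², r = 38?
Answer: 86436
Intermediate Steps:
A = 6 (A = 4 + 2 = 6)
p(P) = 1 + P (p(P) = P + (2*P)/((2*P)) = P + (2*P)*(1/(2*P)) = P + 1 = 1 + P)
R = 256 (R = (6 + (1 - 3*(-3)))² = (6 + (1 + 9))² = (6 + 10)² = 16² = 256)
(r + R)² = (38 + 256)² = 294² = 86436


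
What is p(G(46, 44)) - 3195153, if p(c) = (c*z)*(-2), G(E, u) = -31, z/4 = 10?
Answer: -3192673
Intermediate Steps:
z = 40 (z = 4*10 = 40)
p(c) = -80*c (p(c) = (c*40)*(-2) = (40*c)*(-2) = -80*c)
p(G(46, 44)) - 3195153 = -80*(-31) - 3195153 = 2480 - 3195153 = -3192673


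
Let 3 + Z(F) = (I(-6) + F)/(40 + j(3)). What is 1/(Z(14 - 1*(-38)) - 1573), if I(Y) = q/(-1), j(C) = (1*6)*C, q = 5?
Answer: -58/91361 ≈ -0.00063484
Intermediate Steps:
j(C) = 6*C
I(Y) = -5 (I(Y) = 5/(-1) = 5*(-1) = -5)
Z(F) = -179/58 + F/58 (Z(F) = -3 + (-5 + F)/(40 + 6*3) = -3 + (-5 + F)/(40 + 18) = -3 + (-5 + F)/58 = -3 + (-5 + F)*(1/58) = -3 + (-5/58 + F/58) = -179/58 + F/58)
1/(Z(14 - 1*(-38)) - 1573) = 1/((-179/58 + (14 - 1*(-38))/58) - 1573) = 1/((-179/58 + (14 + 38)/58) - 1573) = 1/((-179/58 + (1/58)*52) - 1573) = 1/((-179/58 + 26/29) - 1573) = 1/(-127/58 - 1573) = 1/(-91361/58) = -58/91361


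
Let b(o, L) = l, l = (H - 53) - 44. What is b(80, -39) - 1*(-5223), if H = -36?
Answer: 5090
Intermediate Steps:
l = -133 (l = (-36 - 53) - 44 = -89 - 44 = -133)
b(o, L) = -133
b(80, -39) - 1*(-5223) = -133 - 1*(-5223) = -133 + 5223 = 5090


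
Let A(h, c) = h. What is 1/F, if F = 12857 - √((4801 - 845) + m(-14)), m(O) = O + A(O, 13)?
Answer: 12857/165298521 + 2*√982/165298521 ≈ 7.8160e-5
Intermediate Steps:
m(O) = 2*O (m(O) = O + O = 2*O)
F = 12857 - 2*√982 (F = 12857 - √((4801 - 845) + 2*(-14)) = 12857 - √(3956 - 28) = 12857 - √3928 = 12857 - 2*√982 ≈ 12794.)
1/F = 1/(12857 - 2*√982)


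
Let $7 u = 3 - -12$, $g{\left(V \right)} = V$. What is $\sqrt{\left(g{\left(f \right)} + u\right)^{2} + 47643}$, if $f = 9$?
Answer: $\frac{\sqrt{2340591}}{7} \approx 218.56$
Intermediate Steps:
$u = \frac{15}{7}$ ($u = \frac{3 - -12}{7} = \frac{3 + 12}{7} = \frac{1}{7} \cdot 15 = \frac{15}{7} \approx 2.1429$)
$\sqrt{\left(g{\left(f \right)} + u\right)^{2} + 47643} = \sqrt{\left(9 + \frac{15}{7}\right)^{2} + 47643} = \sqrt{\left(\frac{78}{7}\right)^{2} + 47643} = \sqrt{\frac{6084}{49} + 47643} = \sqrt{\frac{2340591}{49}} = \frac{\sqrt{2340591}}{7}$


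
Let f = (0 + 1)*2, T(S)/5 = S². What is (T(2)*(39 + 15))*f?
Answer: 2160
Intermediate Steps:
T(S) = 5*S²
f = 2 (f = 1*2 = 2)
(T(2)*(39 + 15))*f = ((5*2²)*(39 + 15))*2 = ((5*4)*54)*2 = (20*54)*2 = 1080*2 = 2160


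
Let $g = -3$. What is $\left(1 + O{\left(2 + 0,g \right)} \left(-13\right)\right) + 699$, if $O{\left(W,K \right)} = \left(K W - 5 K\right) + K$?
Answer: $622$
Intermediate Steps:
$O{\left(W,K \right)} = - 4 K + K W$ ($O{\left(W,K \right)} = \left(- 5 K + K W\right) + K = - 4 K + K W$)
$\left(1 + O{\left(2 + 0,g \right)} \left(-13\right)\right) + 699 = \left(1 + - 3 \left(-4 + \left(2 + 0\right)\right) \left(-13\right)\right) + 699 = \left(1 + - 3 \left(-4 + 2\right) \left(-13\right)\right) + 699 = \left(1 + \left(-3\right) \left(-2\right) \left(-13\right)\right) + 699 = \left(1 + 6 \left(-13\right)\right) + 699 = \left(1 - 78\right) + 699 = -77 + 699 = 622$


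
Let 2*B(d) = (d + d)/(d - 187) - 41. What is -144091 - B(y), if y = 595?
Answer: -3457727/24 ≈ -1.4407e+5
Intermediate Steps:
B(d) = -41/2 + d/(-187 + d) (B(d) = ((d + d)/(d - 187) - 41)/2 = ((2*d)/(-187 + d) - 41)/2 = (2*d/(-187 + d) - 41)/2 = (-41 + 2*d/(-187 + d))/2 = -41/2 + d/(-187 + d))
-144091 - B(y) = -144091 - (7667 - 39*595)/(2*(-187 + 595)) = -144091 - (7667 - 23205)/(2*408) = -144091 - (-15538)/(2*408) = -144091 - 1*(-457/24) = -144091 + 457/24 = -3457727/24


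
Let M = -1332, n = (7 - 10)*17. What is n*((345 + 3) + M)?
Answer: 50184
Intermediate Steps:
n = -51 (n = -3*17 = -51)
n*((345 + 3) + M) = -51*((345 + 3) - 1332) = -51*(348 - 1332) = -51*(-984) = 50184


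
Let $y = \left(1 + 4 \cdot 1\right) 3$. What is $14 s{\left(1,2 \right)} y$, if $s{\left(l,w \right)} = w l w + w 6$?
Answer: $3360$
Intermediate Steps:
$s{\left(l,w \right)} = 6 w + l w^{2}$ ($s{\left(l,w \right)} = l w w + 6 w = l w^{2} + 6 w = 6 w + l w^{2}$)
$y = 15$ ($y = \left(1 + 4\right) 3 = 5 \cdot 3 = 15$)
$14 s{\left(1,2 \right)} y = 14 \cdot 2 \left(6 + 1 \cdot 2\right) 15 = 14 \cdot 2 \left(6 + 2\right) 15 = 14 \cdot 2 \cdot 8 \cdot 15 = 14 \cdot 16 \cdot 15 = 224 \cdot 15 = 3360$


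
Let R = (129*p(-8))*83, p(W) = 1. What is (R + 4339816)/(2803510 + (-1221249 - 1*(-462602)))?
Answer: 4350523/2044863 ≈ 2.1275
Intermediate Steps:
R = 10707 (R = (129*1)*83 = 129*83 = 10707)
(R + 4339816)/(2803510 + (-1221249 - 1*(-462602))) = (10707 + 4339816)/(2803510 + (-1221249 - 1*(-462602))) = 4350523/(2803510 + (-1221249 + 462602)) = 4350523/(2803510 - 758647) = 4350523/2044863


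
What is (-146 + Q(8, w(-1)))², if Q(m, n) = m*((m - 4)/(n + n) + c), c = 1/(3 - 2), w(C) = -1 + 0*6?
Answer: 23716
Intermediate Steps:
w(C) = -1 (w(C) = -1 + 0 = -1)
c = 1 (c = 1/1 = 1)
Q(m, n) = m*(1 + (-4 + m)/(2*n)) (Q(m, n) = m*((m - 4)/(n + n) + 1) = m*((-4 + m)/((2*n)) + 1) = m*((-4 + m)*(1/(2*n)) + 1) = m*((-4 + m)/(2*n) + 1) = m*(1 + (-4 + m)/(2*n)))
(-146 + Q(8, w(-1)))² = (-146 + (½)*8*(-4 + 8 + 2*(-1))/(-1))² = (-146 + (½)*8*(-1)*(-4 + 8 - 2))² = (-146 + (½)*8*(-1)*2)² = (-146 - 8)² = (-154)² = 23716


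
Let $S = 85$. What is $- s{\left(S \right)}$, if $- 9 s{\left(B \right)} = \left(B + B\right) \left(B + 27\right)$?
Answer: $\frac{19040}{9} \approx 2115.6$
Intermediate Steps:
$s{\left(B \right)} = - \frac{2 B \left(27 + B\right)}{9}$ ($s{\left(B \right)} = - \frac{\left(B + B\right) \left(B + 27\right)}{9} = - \frac{2 B \left(27 + B\right)}{9}$)
$- s{\left(S \right)} = - \frac{\left(-2\right) 85 \left(27 + 85\right)}{9} = - \frac{\left(-2\right) 85 \cdot 112}{9} = \left(-1\right) \left(- \frac{19040}{9}\right) = \frac{19040}{9}$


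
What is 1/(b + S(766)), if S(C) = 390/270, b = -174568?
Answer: -9/1571099 ≈ -5.7285e-6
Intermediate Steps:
S(C) = 13/9 (S(C) = 390*(1/270) = 13/9)
1/(b + S(766)) = 1/(-174568 + 13/9) = 1/(-1571099/9) = -9/1571099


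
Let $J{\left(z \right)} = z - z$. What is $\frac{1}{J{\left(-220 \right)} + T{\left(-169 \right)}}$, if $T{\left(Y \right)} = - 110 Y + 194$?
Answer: $\frac{1}{18784} \approx 5.3237 \cdot 10^{-5}$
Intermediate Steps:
$J{\left(z \right)} = 0$
$T{\left(Y \right)} = 194 - 110 Y$
$\frac{1}{J{\left(-220 \right)} + T{\left(-169 \right)}} = \frac{1}{0 + \left(194 - -18590\right)} = \frac{1}{0 + \left(194 + 18590\right)} = \frac{1}{0 + 18784} = \frac{1}{18784}$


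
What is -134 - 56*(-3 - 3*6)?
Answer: 1042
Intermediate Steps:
-134 - 56*(-3 - 3*6) = -134 - 56*(-3 - 18) = -134 - 56*(-21) = -134 + 1176 = 1042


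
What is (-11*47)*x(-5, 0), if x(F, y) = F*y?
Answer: 0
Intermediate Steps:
(-11*47)*x(-5, 0) = (-11*47)*(-5*0) = -517*0 = 0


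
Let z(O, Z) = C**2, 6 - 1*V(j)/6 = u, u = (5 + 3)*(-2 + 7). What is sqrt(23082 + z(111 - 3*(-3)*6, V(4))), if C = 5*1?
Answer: sqrt(23107) ≈ 152.01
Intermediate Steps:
u = 40 (u = 8*5 = 40)
V(j) = -204 (V(j) = 36 - 6*40 = 36 - 240 = -204)
C = 5
z(O, Z) = 25 (z(O, Z) = 5**2 = 25)
sqrt(23082 + z(111 - 3*(-3)*6, V(4))) = sqrt(23082 + 25) = sqrt(23107)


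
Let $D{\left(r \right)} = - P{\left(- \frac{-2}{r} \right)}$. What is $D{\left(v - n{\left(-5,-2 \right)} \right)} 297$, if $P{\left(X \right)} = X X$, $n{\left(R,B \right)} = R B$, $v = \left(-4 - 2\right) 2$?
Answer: $- \frac{27}{11} \approx -2.4545$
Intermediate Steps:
$v = -12$ ($v = \left(-6\right) 2 = -12$)
$n{\left(R,B \right)} = B R$
$P{\left(X \right)} = X^{2}$
$D{\left(r \right)} = - \frac{4}{r^{2}}$ ($D{\left(r \right)} = - \left(- \frac{-2}{r}\right)^{2} = - \left(\frac{2}{r}\right)^{2} = - \frac{4}{r^{2}}$)
$D{\left(v - n{\left(-5,-2 \right)} \right)} 297 = - \frac{4}{\left(-12 - \left(-2\right) \left(-5\right)\right)^{2}} \cdot 297 = - \frac{4}{\left(-12 - 10\right)^{2}} \cdot 297 = - \frac{4}{484} \cdot 297 = \left(-4\right) \frac{1}{484} \cdot 297 = \left(- \frac{1}{121}\right) 297 = - \frac{27}{11}$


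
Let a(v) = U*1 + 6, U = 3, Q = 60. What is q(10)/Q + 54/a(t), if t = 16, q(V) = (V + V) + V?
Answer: 13/2 ≈ 6.5000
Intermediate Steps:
q(V) = 3*V (q(V) = 2*V + V = 3*V)
a(v) = 9 (a(v) = 3*1 + 6 = 3 + 6 = 9)
q(10)/Q + 54/a(t) = (3*10)/60 + 54/9 = 30*(1/60) + 54*(⅑) = ½ + 6 = 13/2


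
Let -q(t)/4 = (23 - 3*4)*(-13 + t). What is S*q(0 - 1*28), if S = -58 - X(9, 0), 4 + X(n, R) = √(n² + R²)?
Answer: -113652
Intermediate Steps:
q(t) = 572 - 44*t (q(t) = -4*(23 - 3*4)*(-13 + t) = -4*(23 - 12)*(-13 + t) = -44*(-13 + t) = -4*(-143 + 11*t) = 572 - 44*t)
X(n, R) = -4 + √(R² + n²) (X(n, R) = -4 + √(n² + R²) = -4 + √(R² + n²))
S = -63 (S = -58 - (-4 + √(0² + 9²)) = -58 - (-4 + √(0 + 81)) = -58 - (-4 + √81) = -58 - (-4 + 9) = -58 - 1*5 = -58 - 5 = -63)
S*q(0 - 1*28) = -63*(572 - 44*(0 - 1*28)) = -63*(572 - 44*(0 - 28)) = -63*(572 - 44*(-28)) = -63*(572 + 1232) = -63*1804 = -113652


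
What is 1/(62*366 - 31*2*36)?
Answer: 1/20460 ≈ 4.8876e-5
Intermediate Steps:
1/(62*366 - 31*2*36) = 1/(22692 - 62*36) = 1/(22692 - 2232) = 1/20460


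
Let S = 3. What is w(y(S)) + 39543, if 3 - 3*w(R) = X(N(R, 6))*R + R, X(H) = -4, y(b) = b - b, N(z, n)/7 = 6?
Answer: 39544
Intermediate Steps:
N(z, n) = 42 (N(z, n) = 7*6 = 42)
y(b) = 0
w(R) = 1 + R (w(R) = 1 - (-4*R + R)/3 = 1 - (-1)*R = 1 + R)
w(y(S)) + 39543 = (1 + 0) + 39543 = 1 + 39543 = 39544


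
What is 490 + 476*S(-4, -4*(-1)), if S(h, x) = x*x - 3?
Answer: 6678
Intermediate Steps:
S(h, x) = -3 + x² (S(h, x) = x² - 3 = -3 + x²)
490 + 476*S(-4, -4*(-1)) = 490 + 476*(-3 + (-4*(-1))²) = 490 + 476*(-3 + 4²) = 490 + 476*(-3 + 16) = 490 + 476*13 = 490 + 6188 = 6678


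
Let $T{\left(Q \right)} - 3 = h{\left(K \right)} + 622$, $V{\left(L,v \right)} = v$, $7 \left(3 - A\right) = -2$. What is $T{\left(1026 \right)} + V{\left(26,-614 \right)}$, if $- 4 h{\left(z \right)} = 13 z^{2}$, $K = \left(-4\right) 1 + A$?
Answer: $\frac{1831}{196} \approx 9.3418$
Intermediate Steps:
$A = \frac{23}{7}$ ($A = 3 - - \frac{2}{7} = 3 + \frac{2}{7} = \frac{23}{7} \approx 3.2857$)
$K = - \frac{5}{7}$ ($K = \left(-4\right) 1 + \frac{23}{7} = -4 + \frac{23}{7} = - \frac{5}{7} \approx -0.71429$)
$h{\left(z \right)} = - \frac{13 z^{2}}{4}$
$T{\left(Q \right)} = \frac{122175}{196}$ ($T{\left(Q \right)} = 3 + \left(- \frac{13 \left(- \frac{5}{7}\right)^{2}}{4} + 622\right) = 3 + \left(\left(- \frac{13}{4}\right) \frac{25}{49} + 622\right) = 3 + \left(- \frac{325}{196} + 622\right) = 3 + \frac{121587}{196} = \frac{122175}{196}$)
$T{\left(1026 \right)} + V{\left(26,-614 \right)} = \frac{122175}{196} - 614 = \frac{1831}{196}$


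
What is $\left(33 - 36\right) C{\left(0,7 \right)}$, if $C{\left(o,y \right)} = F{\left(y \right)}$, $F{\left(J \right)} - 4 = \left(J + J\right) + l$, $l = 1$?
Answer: $-57$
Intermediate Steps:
$F{\left(J \right)} = 5 + 2 J$ ($F{\left(J \right)} = 4 + \left(\left(J + J\right) + 1\right) = 4 + \left(2 J + 1\right) = 4 + \left(1 + 2 J\right) = 5 + 2 J$)
$C{\left(o,y \right)} = 5 + 2 y$
$\left(33 - 36\right) C{\left(0,7 \right)} = \left(33 - 36\right) \left(5 + 2 \cdot 7\right) = - 3 \left(5 + 14\right) = \left(-3\right) 19 = -57$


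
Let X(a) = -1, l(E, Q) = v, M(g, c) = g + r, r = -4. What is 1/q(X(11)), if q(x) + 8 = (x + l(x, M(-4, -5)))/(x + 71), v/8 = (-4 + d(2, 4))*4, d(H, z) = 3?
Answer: -70/593 ≈ -0.11804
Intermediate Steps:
M(g, c) = -4 + g (M(g, c) = g - 4 = -4 + g)
v = -32 (v = 8*((-4 + 3)*4) = 8*(-1*4) = 8*(-4) = -32)
l(E, Q) = -32
q(x) = -8 + (-32 + x)/(71 + x) (q(x) = -8 + (x - 32)/(x + 71) = -8 + (-32 + x)/(71 + x))
1/q(X(11)) = 1/((-600 - 7*(-1))/(71 - 1)) = 1/((-600 + 7)/70) = 1/((1/70)*(-593)) = 1/(-593/70) = -70/593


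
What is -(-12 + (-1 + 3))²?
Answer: -100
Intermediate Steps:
-(-12 + (-1 + 3))² = -(-12 + 2)² = -1*(-10)² = -1*100 = -100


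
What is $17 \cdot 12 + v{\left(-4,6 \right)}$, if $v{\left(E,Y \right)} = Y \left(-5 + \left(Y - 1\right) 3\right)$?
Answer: $264$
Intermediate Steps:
$v{\left(E,Y \right)} = Y \left(-8 + 3 Y\right)$ ($v{\left(E,Y \right)} = Y \left(-5 + \left(-1 + Y\right) 3\right) = Y \left(-5 + \left(-3 + 3 Y\right)\right) = Y \left(-8 + 3 Y\right)$)
$17 \cdot 12 + v{\left(-4,6 \right)} = 17 \cdot 12 + 6 \left(-8 + 3 \cdot 6\right) = 204 + 6 \left(-8 + 18\right) = 204 + 6 \cdot 10 = 204 + 60 = 264$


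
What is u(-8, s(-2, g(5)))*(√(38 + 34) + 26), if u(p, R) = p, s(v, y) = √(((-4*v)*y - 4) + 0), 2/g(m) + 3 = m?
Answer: -208 - 48*√2 ≈ -275.88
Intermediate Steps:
g(m) = 2/(-3 + m)
s(v, y) = √(-4 - 4*v*y) (s(v, y) = √((-4*v*y - 4) + 0) = √((-4 - 4*v*y) + 0) = √(-4 - 4*v*y))
u(-8, s(-2, g(5)))*(√(38 + 34) + 26) = -8*(√(38 + 34) + 26) = -8*(√72 + 26) = -8*(6*√2 + 26) = -8*(26 + 6*√2) = -208 - 48*√2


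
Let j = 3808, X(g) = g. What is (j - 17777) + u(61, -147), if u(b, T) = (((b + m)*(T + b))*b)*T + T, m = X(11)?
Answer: 55509548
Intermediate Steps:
m = 11
u(b, T) = T + T*b*(11 + b)*(T + b) (u(b, T) = (((b + 11)*(T + b))*b)*T + T = (((11 + b)*(T + b))*b)*T + T = (b*(11 + b)*(T + b))*T + T = T*b*(11 + b)*(T + b) + T = T + T*b*(11 + b)*(T + b))
(j - 17777) + u(61, -147) = (3808 - 17777) - 147*(1 + 61³ + 11*61² - 147*61² + 11*(-147)*61) = -13969 - 147*(1 + 226981 + 11*3721 - 147*3721 - 98637) = -13969 - 147*(1 + 226981 + 40931 - 546987 - 98637) = -13969 - 147*(-377711) = -13969 + 55523517 = 55509548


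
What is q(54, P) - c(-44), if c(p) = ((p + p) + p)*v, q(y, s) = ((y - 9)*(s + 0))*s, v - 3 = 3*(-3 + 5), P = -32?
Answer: 47268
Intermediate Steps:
v = 9 (v = 3 + 3*(-3 + 5) = 3 + 3*2 = 3 + 6 = 9)
q(y, s) = s**2*(-9 + y) (q(y, s) = ((-9 + y)*s)*s = (s*(-9 + y))*s = s**2*(-9 + y))
c(p) = 27*p (c(p) = ((p + p) + p)*9 = (2*p + p)*9 = (3*p)*9 = 27*p)
q(54, P) - c(-44) = (-32)**2*(-9 + 54) - 27*(-44) = 1024*45 - 1*(-1188) = 46080 + 1188 = 47268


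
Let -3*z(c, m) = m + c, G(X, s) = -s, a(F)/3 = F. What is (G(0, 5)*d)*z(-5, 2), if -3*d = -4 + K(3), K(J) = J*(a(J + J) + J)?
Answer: 295/3 ≈ 98.333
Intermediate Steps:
a(F) = 3*F
K(J) = 7*J² (K(J) = J*(3*(J + J) + J) = J*(3*(2*J) + J) = J*(6*J + J) = J*(7*J) = 7*J²)
z(c, m) = -c/3 - m/3 (z(c, m) = -(m + c)/3 = -(c + m)/3 = -c/3 - m/3)
d = -59/3 (d = -(-4 + 7*3²)/3 = -(-4 + 7*9)/3 = -(-4 + 63)/3 = -⅓*59 = -59/3 ≈ -19.667)
(G(0, 5)*d)*z(-5, 2) = (-1*5*(-59/3))*(-⅓*(-5) - ⅓*2) = (-5*(-59/3))*(5/3 - ⅔) = (295/3)*1 = 295/3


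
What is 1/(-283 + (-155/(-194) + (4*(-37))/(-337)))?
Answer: -65378/18421027 ≈ -0.0035491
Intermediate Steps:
1/(-283 + (-155/(-194) + (4*(-37))/(-337))) = 1/(-283 + (-155*(-1/194) - 148*(-1/337))) = 1/(-283 + (155/194 + 148/337)) = 1/(-283 + 80947/65378) = 1/(-18421027/65378) = -65378/18421027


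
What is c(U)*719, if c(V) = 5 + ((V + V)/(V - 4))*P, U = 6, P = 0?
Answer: 3595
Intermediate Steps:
c(V) = 5 (c(V) = 5 + ((V + V)/(V - 4))*0 = 5 + ((2*V)/(-4 + V))*0 = 5 + (2*V/(-4 + V))*0 = 5 + 0 = 5)
c(U)*719 = 5*719 = 3595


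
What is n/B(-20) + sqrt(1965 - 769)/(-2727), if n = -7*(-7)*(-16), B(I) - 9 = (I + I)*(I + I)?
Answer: -784/1609 - 2*sqrt(299)/2727 ≈ -0.49994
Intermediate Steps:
B(I) = 9 + 4*I**2 (B(I) = 9 + (I + I)*(I + I) = 9 + (2*I)*(2*I) = 9 + 4*I**2)
n = -784 (n = 49*(-16) = -784)
n/B(-20) + sqrt(1965 - 769)/(-2727) = -784/(9 + 4*(-20)**2) + sqrt(1965 - 769)/(-2727) = -784/(9 + 4*400) + sqrt(1196)*(-1/2727) = -784/(9 + 1600) + (2*sqrt(299))*(-1/2727) = -784/1609 - 2*sqrt(299)/2727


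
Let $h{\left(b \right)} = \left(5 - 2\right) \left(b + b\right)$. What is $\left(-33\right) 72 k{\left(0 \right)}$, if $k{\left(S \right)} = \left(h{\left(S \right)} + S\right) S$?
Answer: $0$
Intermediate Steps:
$h{\left(b \right)} = 6 b$ ($h{\left(b \right)} = 3 \cdot 2 b = 6 b$)
$k{\left(S \right)} = 7 S^{2}$ ($k{\left(S \right)} = \left(6 S + S\right) S = 7 S S = 7 S^{2}$)
$\left(-33\right) 72 k{\left(0 \right)} = \left(-33\right) 72 \cdot 7 \cdot 0^{2} = - 2376 \cdot 7 \cdot 0 = \left(-2376\right) 0 = 0$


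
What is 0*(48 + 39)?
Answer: 0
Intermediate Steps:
0*(48 + 39) = 0*87 = 0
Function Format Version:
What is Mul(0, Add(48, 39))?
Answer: 0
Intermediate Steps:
Mul(0, Add(48, 39)) = Mul(0, 87) = 0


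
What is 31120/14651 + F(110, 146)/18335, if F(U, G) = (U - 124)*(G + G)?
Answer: 510691912/268626085 ≈ 1.9011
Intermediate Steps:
F(U, G) = 2*G*(-124 + U) (F(U, G) = (-124 + U)*(2*G) = 2*G*(-124 + U))
31120/14651 + F(110, 146)/18335 = 31120/14651 + (2*146*(-124 + 110))/18335 = 31120*(1/14651) + (2*146*(-14))*(1/18335) = 31120/14651 - 4088*1/18335 = 31120/14651 - 4088/18335 = 510691912/268626085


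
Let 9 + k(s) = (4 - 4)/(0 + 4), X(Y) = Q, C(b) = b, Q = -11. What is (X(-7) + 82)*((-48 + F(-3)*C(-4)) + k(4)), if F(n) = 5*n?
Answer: 213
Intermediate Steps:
X(Y) = -11
k(s) = -9 (k(s) = -9 + (4 - 4)/(0 + 4) = -9 + 0/4 = -9 + 0*(1/4) = -9 + 0 = -9)
(X(-7) + 82)*((-48 + F(-3)*C(-4)) + k(4)) = (-11 + 82)*((-48 + (5*(-3))*(-4)) - 9) = 71*((-48 - 15*(-4)) - 9) = 71*((-48 + 60) - 9) = 71*(12 - 9) = 71*3 = 213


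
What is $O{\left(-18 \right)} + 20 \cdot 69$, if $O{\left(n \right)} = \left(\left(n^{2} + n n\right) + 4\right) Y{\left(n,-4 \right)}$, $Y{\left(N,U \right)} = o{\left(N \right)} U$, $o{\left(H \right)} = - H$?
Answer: $-45564$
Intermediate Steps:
$Y{\left(N,U \right)} = - N U$
$O{\left(n \right)} = 4 n \left(4 + 2 n^{2}\right)$ ($O{\left(n \right)} = \left(\left(n^{2} + n n\right) + 4\right) \left(\left(-1\right) n \left(-4\right)\right) = \left(\left(n^{2} + n^{2}\right) + 4\right) 4 n = \left(2 n^{2} + 4\right) 4 n = \left(4 + 2 n^{2}\right) 4 n = 4 n \left(4 + 2 n^{2}\right)$)
$O{\left(-18 \right)} + 20 \cdot 69 = 8 \left(-18\right) \left(2 + \left(-18\right)^{2}\right) + 20 \cdot 69 = 8 \left(-18\right) \left(2 + 324\right) + 1380 = 8 \left(-18\right) 326 + 1380 = -46944 + 1380 = -45564$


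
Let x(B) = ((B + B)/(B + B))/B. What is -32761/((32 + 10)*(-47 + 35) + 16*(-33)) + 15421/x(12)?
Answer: 191006425/1032 ≈ 1.8508e+5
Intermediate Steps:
x(B) = 1/B (x(B) = ((2*B)/((2*B)))/B = ((2*B)*(1/(2*B)))/B = 1/B)
-32761/((32 + 10)*(-47 + 35) + 16*(-33)) + 15421/x(12) = -32761/((32 + 10)*(-47 + 35) + 16*(-33)) + 15421/(1/12) = -32761/(42*(-12) - 528) + 15421/(1/12) = -32761/(-504 - 528) + 15421*12 = -32761/(-1032) + 185052 = -32761*(-1/1032) + 185052 = 32761/1032 + 185052 = 191006425/1032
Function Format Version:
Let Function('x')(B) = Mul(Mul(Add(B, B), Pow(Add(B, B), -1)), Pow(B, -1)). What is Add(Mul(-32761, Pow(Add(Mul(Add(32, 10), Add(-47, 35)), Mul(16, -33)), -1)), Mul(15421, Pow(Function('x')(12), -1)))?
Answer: Rational(191006425, 1032) ≈ 1.8508e+5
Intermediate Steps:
Function('x')(B) = Pow(B, -1) (Function('x')(B) = Mul(Mul(Mul(2, B), Pow(Mul(2, B), -1)), Pow(B, -1)) = Mul(Mul(Mul(2, B), Mul(Rational(1, 2), Pow(B, -1))), Pow(B, -1)) = Mul(1, Pow(B, -1)) = Pow(B, -1))
Add(Mul(-32761, Pow(Add(Mul(Add(32, 10), Add(-47, 35)), Mul(16, -33)), -1)), Mul(15421, Pow(Function('x')(12), -1))) = Add(Mul(-32761, Pow(Add(Mul(Add(32, 10), Add(-47, 35)), Mul(16, -33)), -1)), Mul(15421, Pow(Pow(12, -1), -1))) = Add(Mul(-32761, Pow(Add(Mul(42, -12), -528), -1)), Mul(15421, Pow(Rational(1, 12), -1))) = Add(Mul(-32761, Pow(Add(-504, -528), -1)), Mul(15421, 12)) = Add(Mul(-32761, Pow(-1032, -1)), 185052) = Add(Mul(-32761, Rational(-1, 1032)), 185052) = Add(Rational(32761, 1032), 185052) = Rational(191006425, 1032)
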